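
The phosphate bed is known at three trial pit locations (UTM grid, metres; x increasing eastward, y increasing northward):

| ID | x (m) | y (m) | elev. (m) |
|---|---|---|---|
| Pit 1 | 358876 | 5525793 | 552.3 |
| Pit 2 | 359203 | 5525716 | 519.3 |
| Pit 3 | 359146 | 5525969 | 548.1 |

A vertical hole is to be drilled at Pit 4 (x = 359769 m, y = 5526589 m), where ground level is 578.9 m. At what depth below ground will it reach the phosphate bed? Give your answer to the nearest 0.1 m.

19.9 m

Two edge vectors: Pit 1→Pit 2 = (327, -77, -33), Pit 1→Pit 3 = (270, 176, -4.2).
Normal n = (Pit 1→Pit 2) × (Pit 1→Pit 3) = (6131.4, -7536.6, 78342).
So ∂z/∂x = −n_x/n_z = −0.078264532 and ∂z/∂y = −n_y/n_z = 0.096201271.
Intercept c from Pit 1: 552.3 + 28087.26 − 531588.31 = −502948.75.
At (359769, 5526589): z_contact = −28157.15 + 531664.89 − 502948.75 = 558.99 m.
Depth below ground = 578.9 − 558.99 = 19.9 m.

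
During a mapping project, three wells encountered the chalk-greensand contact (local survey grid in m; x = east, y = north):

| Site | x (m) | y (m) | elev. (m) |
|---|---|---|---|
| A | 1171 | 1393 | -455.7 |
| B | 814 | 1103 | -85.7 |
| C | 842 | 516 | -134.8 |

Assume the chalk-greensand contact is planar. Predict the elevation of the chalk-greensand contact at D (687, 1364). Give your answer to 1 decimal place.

Two edge vectors: A→B = (-357, -290, 370), A→C = (-329, -877, 320.9).
Normal n = (A→B) × (A→C) = (231429, -7168.7, 217679).
So ∂z/∂x = −n_x/n_z = −1.063166 and ∂z/∂y = −n_y/n_z = 0.032932.
Intercept c from A: -455.7 + 1244.97 − 45.87 = 743.39.
At (687, 1364): z = −730.4 + 44.9 + 743.39 = 57.9 m.

57.9 m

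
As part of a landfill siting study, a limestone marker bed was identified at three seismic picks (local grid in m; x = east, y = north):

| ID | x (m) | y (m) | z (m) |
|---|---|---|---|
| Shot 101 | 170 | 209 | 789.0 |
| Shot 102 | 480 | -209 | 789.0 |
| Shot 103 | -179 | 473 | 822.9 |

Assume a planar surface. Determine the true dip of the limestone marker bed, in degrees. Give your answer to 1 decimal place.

15.4°

Let the plane be z = a·x + b·y + c.
Shot 102−Shot 101: 310a − 418b = 0;  Shot 103−Shot 101: −349a + 264b = 33.9.
Solving gives a = −0.22126, b = −0.16410.
Gradient magnitude |∇z| = √(a² + b²) = √(0.04896 + 0.02693) = 0.27547.
True dip = arctan(0.27547) = 15.4°, dipping toward NE (azimuth ≈ 053°).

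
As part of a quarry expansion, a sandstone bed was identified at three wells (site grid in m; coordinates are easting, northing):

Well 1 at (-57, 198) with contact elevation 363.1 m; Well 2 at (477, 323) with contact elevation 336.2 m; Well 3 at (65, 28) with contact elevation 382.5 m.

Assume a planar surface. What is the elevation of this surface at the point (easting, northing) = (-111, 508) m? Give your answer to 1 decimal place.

324.3 m

Let the plane be z = a·easting + b·northing + c.
Well 2−Well 1: 534a + 125b = −26.9;  Well 3−Well 1: 122a − 170b = 19.4.
Solving gives a = −0.02026, b = −0.12866.
Then c = 363.1 − a·-57 − b·198 = 387.42.
At (-111, 508): z = 2.2 − 65.4 + 387.42 = 324.3 m.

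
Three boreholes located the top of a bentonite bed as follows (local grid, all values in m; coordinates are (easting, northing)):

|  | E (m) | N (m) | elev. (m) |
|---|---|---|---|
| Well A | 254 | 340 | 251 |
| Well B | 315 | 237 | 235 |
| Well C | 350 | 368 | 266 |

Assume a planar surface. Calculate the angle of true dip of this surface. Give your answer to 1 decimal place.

13.0°

Let the plane be z = a·E + b·N + c.
Well B−Well A: 61a − 103b = −16;  Well C−Well A: 96a + 28b = 15.
Solving gives a = 0.09460, b = 0.21137.
Gradient magnitude |∇z| = √(a² + b²) = √(0.00895 + 0.04468) = 0.23157.
True dip = arctan(0.23157) = 13.0°, dipping toward SSW (azimuth ≈ 204°).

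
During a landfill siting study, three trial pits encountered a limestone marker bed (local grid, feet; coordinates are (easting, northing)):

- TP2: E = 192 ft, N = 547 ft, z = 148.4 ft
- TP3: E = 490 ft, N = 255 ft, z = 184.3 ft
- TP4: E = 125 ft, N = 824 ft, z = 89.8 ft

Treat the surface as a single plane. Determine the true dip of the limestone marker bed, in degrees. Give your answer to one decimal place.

Let the plane be z = a·E + b·N + c.
TP3−TP2: 298a − 292b = 35.9;  TP4−TP2: −67a + 277b = −58.6.
Solving gives a = −0.11379, b = −0.23908.
Gradient magnitude |∇z| = √(a² + b²) = √(0.01295 + 0.05716) = 0.26478.
True dip = arctan(0.26478) = 14.8°, dipping toward NNE (azimuth ≈ 025°).

14.8°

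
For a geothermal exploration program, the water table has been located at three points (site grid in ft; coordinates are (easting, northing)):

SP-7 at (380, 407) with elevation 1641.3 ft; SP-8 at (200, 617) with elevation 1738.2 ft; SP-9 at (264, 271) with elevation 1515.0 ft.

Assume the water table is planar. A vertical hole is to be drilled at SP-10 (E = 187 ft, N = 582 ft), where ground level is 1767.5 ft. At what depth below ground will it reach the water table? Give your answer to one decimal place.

Two edge vectors: SP-7→SP-8 = (-180, 210, 96.9), SP-7→SP-9 = (-116, -136, -126.3).
Normal n = (SP-7→SP-8) × (SP-7→SP-9) = (-13344.6, -33974.4, 48840).
So ∂z/∂E = −n_x/n_z = 0.27323 and ∂z/∂N = −n_y/n_z = 0.69563.
Intercept c from SP-7: 1641.3 − 103.83 − 283.12 = 1254.35.
At (187, 582): z_contact = 51.09 + 404.85 + 1254.35 = 1710.30 ft.
Depth below ground = 1767.5 − 1710.30 = 57.2 ft.

57.2 ft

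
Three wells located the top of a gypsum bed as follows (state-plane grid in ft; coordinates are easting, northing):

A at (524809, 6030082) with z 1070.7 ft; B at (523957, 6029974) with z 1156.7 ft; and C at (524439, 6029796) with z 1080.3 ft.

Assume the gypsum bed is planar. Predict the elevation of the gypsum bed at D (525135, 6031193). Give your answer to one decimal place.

1161.9 ft

Two edge vectors: A→B = (-852, -108, 86), A→C = (-370, -286, 9.6).
Normal n = (A→B) × (A→C) = (23559.2, -23640.8, 203712).
So ∂z/∂easting = −n_x/n_z = −0.115649544 and ∂z/∂northing = −n_y/n_z = 0.116050110.
Intercept c from A: 1070.7 + 60693.92 − 699791.68 = −638027.06.
At (525135, 6031193): z = −60731.6 + 699920.6 − 638027.06 = 1161.9 ft.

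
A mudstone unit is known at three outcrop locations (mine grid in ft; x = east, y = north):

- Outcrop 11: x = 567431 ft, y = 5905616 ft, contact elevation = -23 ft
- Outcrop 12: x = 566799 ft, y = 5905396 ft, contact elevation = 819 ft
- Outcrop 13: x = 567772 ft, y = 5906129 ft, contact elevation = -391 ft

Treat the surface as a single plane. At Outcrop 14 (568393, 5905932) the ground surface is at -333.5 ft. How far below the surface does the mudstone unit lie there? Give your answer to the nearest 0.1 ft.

Let the plane be z = a·x + b·y + c.
Outcrop 12−Outcrop 11: −632a − 220b = 842;  Outcrop 13−Outcrop 11: 341a + 513b = −368.
Solving gives a = −1.408473651, b = 0.218887944.
Then c = -23 − a·567431 − b·5905616 = −493479.53.
At (568393, 5905932): z_contact = −800566.56 + 1292737.31 − 493479.53 = -1308.78 ft.
Depth below ground = -333.5 − (-1308.78) = 975.3 ft.

975.3 ft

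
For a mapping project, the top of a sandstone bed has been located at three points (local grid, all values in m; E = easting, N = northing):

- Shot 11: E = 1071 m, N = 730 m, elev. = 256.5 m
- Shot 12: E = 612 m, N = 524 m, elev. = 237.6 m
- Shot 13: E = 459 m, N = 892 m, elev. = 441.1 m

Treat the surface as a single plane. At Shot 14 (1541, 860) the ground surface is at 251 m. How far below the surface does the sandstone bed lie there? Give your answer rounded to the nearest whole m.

Two edge vectors: Shot 11→Shot 12 = (-459, -206, -18.9), Shot 11→Shot 13 = (-612, 162, 184.6).
Normal n = (Shot 11→Shot 12) × (Shot 11→Shot 13) = (-34965.8, 96298.2, -200430).
So ∂z/∂E = −n_x/n_z = −0.17445 and ∂z/∂N = −n_y/n_z = 0.48046.
Intercept c from Shot 11: 256.5 + 186.84 − 350.73 = 92.61.
At (1541, 860): z_contact = −268.8 + 413.2 + 92.61 = 237.0 m.
Depth below ground = 251 − 237.0 = 14 m.

14 m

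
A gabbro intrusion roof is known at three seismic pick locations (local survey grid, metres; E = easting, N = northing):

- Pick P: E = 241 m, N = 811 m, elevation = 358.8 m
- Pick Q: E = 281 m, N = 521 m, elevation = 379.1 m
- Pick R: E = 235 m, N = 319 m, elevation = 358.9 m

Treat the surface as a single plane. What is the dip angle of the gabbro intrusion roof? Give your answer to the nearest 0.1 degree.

24.9°

Let the plane be z = a·E + b·N + c.
Pick Q−Pick P: 40a − 290b = 20.3;  Pick R−Pick P: −6a − 492b = 0.1.
Solving gives a = 0.46492, b = −0.00587.
Gradient magnitude |∇z| = √(a² + b²) = √(0.21615 + 0.00003) = 0.46496.
True dip = arctan(0.46496) = 24.9°, dipping toward W (azimuth ≈ 271°).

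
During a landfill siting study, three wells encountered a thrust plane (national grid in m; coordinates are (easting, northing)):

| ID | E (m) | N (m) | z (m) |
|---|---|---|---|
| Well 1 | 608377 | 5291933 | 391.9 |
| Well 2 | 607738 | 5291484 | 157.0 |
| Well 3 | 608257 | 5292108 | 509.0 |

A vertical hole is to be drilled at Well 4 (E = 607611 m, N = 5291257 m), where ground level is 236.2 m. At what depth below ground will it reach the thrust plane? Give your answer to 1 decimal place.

Two edge vectors: Well 1→Well 2 = (-639, -449, -234.9), Well 1→Well 3 = (-120, 175, 117.1).
Normal n = (Well 1→Well 2) × (Well 1→Well 3) = (-11470.4, 103014.9, -165705).
So ∂z/∂E = −n_x/n_z = −0.069221810 and ∂z/∂N = −n_y/n_z = 0.621676473.
Intercept c from Well 1: 391.9 + 42112.96 − 3289870.24 = −3247365.39.
At (607611, 5291257): z_contact = −42059.93 + 3289449.99 − 3247365.39 = 24.67 m.
Depth below ground = 236.2 − 24.67 = 211.5 m.

211.5 m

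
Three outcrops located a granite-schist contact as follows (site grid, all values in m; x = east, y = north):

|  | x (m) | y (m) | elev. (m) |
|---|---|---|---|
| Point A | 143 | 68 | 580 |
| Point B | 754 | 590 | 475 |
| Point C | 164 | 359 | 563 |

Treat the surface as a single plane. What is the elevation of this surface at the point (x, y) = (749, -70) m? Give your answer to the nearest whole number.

Let the plane be z = a·x + b·y + c.
Point B−Point A: 611a + 522b = −105;  Point C−Point A: 21a + 291b = −17.
Solving gives a = −0.12995, b = −0.04904.
Then c = 580 − a·143 − b·68 = 601.92.
At (749, -70): z = −97.3 + 3.4 + 601.92 = 508.0 m.

508 m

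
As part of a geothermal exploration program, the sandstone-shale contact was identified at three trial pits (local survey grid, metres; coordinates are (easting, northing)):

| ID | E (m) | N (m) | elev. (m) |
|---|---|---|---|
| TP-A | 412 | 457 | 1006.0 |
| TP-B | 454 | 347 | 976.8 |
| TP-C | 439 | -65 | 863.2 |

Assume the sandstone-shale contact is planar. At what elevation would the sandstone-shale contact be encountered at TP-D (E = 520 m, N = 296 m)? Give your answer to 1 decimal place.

964.4 m

Let the plane be z = a·E + b·N + c.
TP-B−TP-A: 42a − 110b = −29.2;  TP-C−TP-A: 27a − 522b = −142.8.
Solving gives a = 0.02456, b = 0.27483.
Then c = 1006 − a·412 − b·457 = 870.28.
At (520, 296): z = 12.8 + 81.4 + 870.28 = 964.4 m.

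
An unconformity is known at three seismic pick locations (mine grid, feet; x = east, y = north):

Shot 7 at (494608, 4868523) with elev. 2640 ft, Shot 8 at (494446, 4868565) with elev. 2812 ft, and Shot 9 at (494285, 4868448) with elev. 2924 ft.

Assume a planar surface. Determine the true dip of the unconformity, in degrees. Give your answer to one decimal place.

Let the plane be z = a·x + b·y + c.
Shot 8−Shot 7: −162a + 42b = 172;  Shot 9−Shot 7: −323a − 75b = 284.
Solving gives a = −0.96547, b = 0.37129.
Gradient magnitude |∇z| = √(a² + b²) = √(0.93213 + 0.13785) = 1.03440.
True dip = arctan(1.03440) = 46.0°, dipping toward ESE (azimuth ≈ 111°).

46.0°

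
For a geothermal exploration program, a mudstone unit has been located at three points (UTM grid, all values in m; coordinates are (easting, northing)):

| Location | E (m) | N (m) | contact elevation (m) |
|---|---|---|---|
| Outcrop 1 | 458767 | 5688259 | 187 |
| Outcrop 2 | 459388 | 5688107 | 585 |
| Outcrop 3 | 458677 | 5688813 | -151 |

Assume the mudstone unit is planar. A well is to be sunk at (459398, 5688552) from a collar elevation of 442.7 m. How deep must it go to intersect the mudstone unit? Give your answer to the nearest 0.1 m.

87.1 m

Let the plane be z = a·E + b·N + c.
Outcrop 2−Outcrop 1: 621a − 152b = 398;  Outcrop 3−Outcrop 1: −90a + 554b = −338.
Solving gives a = 0.511923573, b = −0.526943824.
Then c = 187 − a·458767 − b·5688259 = 2762726.31.
At (459398, 5688552): z_contact = 235176.67 − 2997547.34 + 2762726.31 = 355.63 m.
Depth below ground = 442.7 − 355.63 = 87.1 m.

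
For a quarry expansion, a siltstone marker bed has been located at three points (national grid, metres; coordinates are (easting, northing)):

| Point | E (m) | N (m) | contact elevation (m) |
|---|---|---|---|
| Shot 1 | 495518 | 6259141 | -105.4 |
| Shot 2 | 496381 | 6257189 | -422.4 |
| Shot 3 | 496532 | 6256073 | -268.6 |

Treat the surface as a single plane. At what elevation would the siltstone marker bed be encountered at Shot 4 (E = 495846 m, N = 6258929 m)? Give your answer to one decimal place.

Two edge vectors: Shot 1→Shot 2 = (863, -1952, -317), Shot 1→Shot 3 = (1014, -3068, -163.2).
Normal n = (Shot 1→Shot 2) × (Shot 1→Shot 3) = (-653989.6, -180596.4, -668356).
So ∂z/∂E = −n_x/n_z = −0.978504869 and ∂z/∂N = −n_y/n_z = −0.270209888.
Intercept c from Shot 1: -105.4 + 484866.78 + 1691281.79 = 2176043.16.
At (495846, 6258929): z = −485187.7 − 1691224.5 + 2176043.16 = -369.1 m.

-369.1 m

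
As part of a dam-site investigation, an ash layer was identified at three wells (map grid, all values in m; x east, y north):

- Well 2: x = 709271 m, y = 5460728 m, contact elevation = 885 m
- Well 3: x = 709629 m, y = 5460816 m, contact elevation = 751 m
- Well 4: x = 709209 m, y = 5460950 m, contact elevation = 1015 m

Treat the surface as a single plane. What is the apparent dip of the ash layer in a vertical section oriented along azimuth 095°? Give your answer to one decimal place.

Let the plane be z = a·x + b·y + c.
Well 3−Well 2: 358a + 88b = −134;  Well 4−Well 2: −62a + 222b = 130.
Solving gives a = −0.48495, b = 0.45015.
Unit vector along 095° is (sin 95°, cos 95°) = (0.9962, -0.0872).
Slope in that direction = a·(0.9962) + b·(-0.0872) = −0.52234.
Apparent dip = arctan|0.52234| = 27.6° (true dip is 33.5°, so apparent ≤ true as expected).

27.6°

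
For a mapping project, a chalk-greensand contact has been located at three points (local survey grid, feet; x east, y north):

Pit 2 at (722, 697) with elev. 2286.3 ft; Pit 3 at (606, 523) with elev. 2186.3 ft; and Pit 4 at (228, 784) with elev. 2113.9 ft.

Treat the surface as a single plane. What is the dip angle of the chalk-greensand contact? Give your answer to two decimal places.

Let the plane be z = a·x + b·y + c.
Pit 3−Pit 2: −116a − 174b = −100;  Pit 4−Pit 2: −494a + 87b = −172.4.
Solving gives a = 0.40290, b = 0.30611.
Gradient magnitude |∇z| = √(a² + b²) = √(0.16233 + 0.09371) = 0.50600.
True dip = arctan(0.50600) = 26.84°, dipping toward SW (azimuth ≈ 233°).

26.84°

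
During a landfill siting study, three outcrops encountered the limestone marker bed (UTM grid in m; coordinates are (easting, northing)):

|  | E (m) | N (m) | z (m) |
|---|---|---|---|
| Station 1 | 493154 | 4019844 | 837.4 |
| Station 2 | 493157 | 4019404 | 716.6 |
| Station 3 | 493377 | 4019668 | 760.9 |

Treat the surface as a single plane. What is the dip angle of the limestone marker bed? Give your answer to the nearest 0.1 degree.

16.8°

Two edge vectors: Station 1→Station 2 = (3, -440, -120.8), Station 1→Station 3 = (223, -176, -76.5).
Normal n = (Station 1→Station 2) × (Station 1→Station 3) = (12399.2, -26708.9, 97592).
So ∂z/∂E = −n_x/n_z = −0.12705 and ∂z/∂N = −n_y/n_z = 0.27368.
Gradient magnitude |∇z| = √(a² + b²) = √(0.01614 + 0.07490) = 0.30173.
True dip = arctan(0.30173) = 16.8°, dipping toward SSE (azimuth ≈ 155°).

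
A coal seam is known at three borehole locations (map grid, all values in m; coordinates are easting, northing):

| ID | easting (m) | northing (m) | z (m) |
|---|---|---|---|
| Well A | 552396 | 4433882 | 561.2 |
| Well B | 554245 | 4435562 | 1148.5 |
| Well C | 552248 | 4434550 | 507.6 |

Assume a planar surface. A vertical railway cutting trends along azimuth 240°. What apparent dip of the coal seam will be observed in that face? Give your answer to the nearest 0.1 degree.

Let the plane be z = a·easting + b·northing + c.
Well B−Well A: 1849a + 1680b = 587.3;  Well C−Well A: −148a + 668b = −53.6.
Solving gives a = 0.32509, b = −0.00821.
Unit vector along 240° is (sin 240°, cos 240°) = (-0.8660, -0.5000).
Slope in that direction = a·(-0.8660) + b·(-0.5000) = −0.27743.
Apparent dip = arctan|0.27743| = 15.5° (true dip is 18.0°, so apparent ≤ true as expected).

15.5°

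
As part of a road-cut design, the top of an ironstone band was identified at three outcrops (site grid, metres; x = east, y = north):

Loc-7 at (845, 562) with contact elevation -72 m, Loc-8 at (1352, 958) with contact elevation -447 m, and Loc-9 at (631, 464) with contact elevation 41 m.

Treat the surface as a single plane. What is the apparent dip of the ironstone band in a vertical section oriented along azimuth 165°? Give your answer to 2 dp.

Let the plane be z = a·x + b·y + c.
Loc-8−Loc-7: 507a + 396b = −375;  Loc-9−Loc-7: −214a − 98b = 113.
Solving gives a = −0.22814, b = −0.65489.
Unit vector along 165° is (sin 165°, cos 165°) = (0.2588, -0.9659).
Slope in that direction = a·(0.2588) + b·(-0.9659) = 0.57353.
Apparent dip = arctan|0.57353| = 29.84° (true dip is 34.7°, so apparent ≤ true as expected).

29.84°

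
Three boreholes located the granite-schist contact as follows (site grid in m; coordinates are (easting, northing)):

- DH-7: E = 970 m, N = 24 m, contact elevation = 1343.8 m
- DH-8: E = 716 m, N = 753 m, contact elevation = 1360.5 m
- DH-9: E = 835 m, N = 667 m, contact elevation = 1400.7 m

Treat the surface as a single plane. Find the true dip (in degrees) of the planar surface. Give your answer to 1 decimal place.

27.0°

Two edge vectors: DH-7→DH-8 = (-254, 729, 16.7), DH-7→DH-9 = (-135, 643, 56.9).
Normal n = (DH-7→DH-8) × (DH-7→DH-9) = (30742, 12198.1, -64907).
So ∂z/∂E = −n_x/n_z = 0.47363 and ∂z/∂N = −n_y/n_z = 0.18793.
Gradient magnitude |∇z| = √(a² + b²) = √(0.22433 + 0.03532) = 0.50955.
True dip = arctan(0.50955) = 27.0°, dipping toward WSW (azimuth ≈ 248°).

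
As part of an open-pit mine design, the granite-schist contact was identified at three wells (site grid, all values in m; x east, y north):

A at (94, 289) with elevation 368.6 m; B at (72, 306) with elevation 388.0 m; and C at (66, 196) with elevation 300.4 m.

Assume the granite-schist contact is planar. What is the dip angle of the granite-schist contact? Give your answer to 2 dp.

Let the plane be z = a·x + b·y + c.
B−A: −22a + 17b = 19.4;  C−A: −28a − 93b = −68.2.
Solving gives a = −0.25567, b = 0.81031.
Gradient magnitude |∇z| = √(a² + b²) = √(0.06537 + 0.65660) = 0.84969.
True dip = arctan(0.84969) = 40.35°, dipping toward SSE (azimuth ≈ 162°).

40.35°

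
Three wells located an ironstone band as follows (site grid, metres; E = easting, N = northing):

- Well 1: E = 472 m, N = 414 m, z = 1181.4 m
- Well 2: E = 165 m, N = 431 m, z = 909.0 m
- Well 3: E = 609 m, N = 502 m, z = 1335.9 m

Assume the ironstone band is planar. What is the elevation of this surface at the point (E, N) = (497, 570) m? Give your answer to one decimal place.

Two edge vectors: Well 1→Well 2 = (-307, 17, -272.4), Well 1→Well 3 = (137, 88, 154.5).
Normal n = (Well 1→Well 2) × (Well 1→Well 3) = (26597.7, 10112.7, -29345).
So ∂z/∂E = −n_x/n_z = 0.90638 and ∂z/∂N = −n_y/n_z = 0.34461.
Intercept c from Well 1: 1181.4 − 427.81 − 142.67 = 610.92.
At (497, 570): z = 450.5 + 196.4 + 610.92 = 1257.8 m.

1257.8 m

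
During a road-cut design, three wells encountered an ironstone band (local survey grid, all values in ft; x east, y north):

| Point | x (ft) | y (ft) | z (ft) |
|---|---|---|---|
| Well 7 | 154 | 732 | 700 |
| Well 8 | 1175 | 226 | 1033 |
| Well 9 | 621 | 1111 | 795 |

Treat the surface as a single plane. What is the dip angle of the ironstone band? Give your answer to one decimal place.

Let the plane be z = a·x + b·y + c.
Well 8−Well 7: 1021a − 506b = 333;  Well 9−Well 7: 467a + 379b = 95.
Solving gives a = 0.27962, b = −0.09389.
Gradient magnitude |∇z| = √(a² + b²) = √(0.07819 + 0.00881) = 0.29496.
True dip = arctan(0.29496) = 16.4°, dipping toward WNW (azimuth ≈ 289°).

16.4°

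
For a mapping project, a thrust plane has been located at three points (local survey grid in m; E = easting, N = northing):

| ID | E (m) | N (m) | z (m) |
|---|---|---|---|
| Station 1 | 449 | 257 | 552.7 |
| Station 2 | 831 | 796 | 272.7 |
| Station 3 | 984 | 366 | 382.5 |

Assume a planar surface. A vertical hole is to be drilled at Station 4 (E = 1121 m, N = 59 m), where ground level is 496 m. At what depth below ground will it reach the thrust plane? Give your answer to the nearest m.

42 m

Let the plane be z = a·E + b·N + c.
Station 2−Station 1: 382a + 539b = −280;  Station 3−Station 1: 535a + 109b = −170.2.
Solving gives a = −0.24812, b = −0.34363.
Then c = 552.7 − a·449 − b·257 = 752.42.
At (1121, 59): z_contact = −278.1 − 20.3 + 752.42 = 454.0 m.
Depth below ground = 496 − 454.0 = 42 m.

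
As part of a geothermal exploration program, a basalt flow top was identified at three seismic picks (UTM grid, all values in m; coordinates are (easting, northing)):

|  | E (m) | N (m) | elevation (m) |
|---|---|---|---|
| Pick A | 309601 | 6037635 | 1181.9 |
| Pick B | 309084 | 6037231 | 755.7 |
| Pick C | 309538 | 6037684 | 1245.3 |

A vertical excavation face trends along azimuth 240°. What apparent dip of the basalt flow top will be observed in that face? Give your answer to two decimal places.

26.86°

Two edge vectors: Pick A→Pick B = (-517, -404, -426.2), Pick A→Pick C = (-63, 49, 63.4).
Normal n = (Pick A→Pick B) × (Pick A→Pick C) = (-4729.8, 59628.4, -50785).
So ∂z/∂E = −n_x/n_z = −0.09313 and ∂z/∂N = −n_y/n_z = 1.17413.
Unit vector along 240° is (sin 240°, cos 240°) = (-0.8660, -0.5000).
Slope in that direction = a·(-0.8660) + b·(-0.5000) = −0.50641.
Apparent dip = arctan|0.50641| = 26.86° (true dip is 49.7°, so apparent ≤ true as expected).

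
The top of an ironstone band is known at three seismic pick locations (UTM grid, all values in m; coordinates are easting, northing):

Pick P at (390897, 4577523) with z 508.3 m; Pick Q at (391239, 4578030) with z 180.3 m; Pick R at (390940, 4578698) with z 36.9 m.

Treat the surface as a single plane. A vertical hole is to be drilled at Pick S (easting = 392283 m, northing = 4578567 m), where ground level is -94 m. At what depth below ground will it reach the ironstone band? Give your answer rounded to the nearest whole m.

336 m

Let the plane be z = a·easting + b·northing + c.
Pick Q−Pick P: 342a + 507b = −328;  Pick R−Pick P: 43a + 1175b = −471.4.
Solving gives a = −0.38521401, b = −0.38709430.
Then c = 508.3 − a·390897 − b·4577523 = 1923020.34.
At (392283, 4578567): z_contact = −151112.9 − 1772337.2 + 1923020.34 = -429.7 m.
Depth below ground = -94 − (-429.7) = 336 m.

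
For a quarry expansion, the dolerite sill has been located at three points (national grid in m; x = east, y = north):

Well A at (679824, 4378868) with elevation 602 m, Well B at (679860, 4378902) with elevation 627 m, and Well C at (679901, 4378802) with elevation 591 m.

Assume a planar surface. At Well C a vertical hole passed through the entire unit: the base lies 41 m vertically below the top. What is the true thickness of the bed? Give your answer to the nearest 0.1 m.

Let the plane be z = a·x + b·y + c.
Well B−Well A: 36a + 34b = 25;  Well C−Well A: 77a − 66b = −11.
Solving gives a = 0.25551, b = 0.46476.
|∇z| = √(a²+b²) = 0.53036, so dip δ = arctan(0.53036) = 27.94°.
True thickness = vertical thickness × cos δ = 41 × cos 27.94° = 36.2 m.

36.2 m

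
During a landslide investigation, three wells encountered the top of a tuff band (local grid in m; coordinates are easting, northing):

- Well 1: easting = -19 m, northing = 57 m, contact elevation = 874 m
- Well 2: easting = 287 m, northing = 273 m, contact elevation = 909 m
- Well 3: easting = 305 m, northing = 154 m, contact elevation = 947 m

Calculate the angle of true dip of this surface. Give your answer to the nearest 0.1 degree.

Let the plane be z = a·easting + b·northing + c.
Well 2−Well 1: 306a + 216b = 35;  Well 3−Well 1: 324a + 97b = 73.
Solving gives a = 0.30701, b = −0.27289.
Gradient magnitude |∇z| = √(a² + b²) = √(0.09425 + 0.07447) = 0.41076.
True dip = arctan(0.41076) = 22.3°, dipping toward NW (azimuth ≈ 312°).

22.3°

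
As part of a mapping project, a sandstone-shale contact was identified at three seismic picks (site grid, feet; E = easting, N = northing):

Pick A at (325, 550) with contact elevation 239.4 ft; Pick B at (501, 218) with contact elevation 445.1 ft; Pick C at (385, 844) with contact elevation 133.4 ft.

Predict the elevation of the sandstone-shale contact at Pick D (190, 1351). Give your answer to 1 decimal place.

-154.7 ft

Let the plane be z = a·E + b·N + c.
Pick B−Pick A: 176a − 332b = 205.7;  Pick C−Pick A: 60a + 294b = −106.
Solving gives a = 0.352810, b = −0.432546.
Then c = 239.4 − a·325 − b·550 = 362.64.
At (190, 1351): z = 67.0 − 584.4 + 362.64 = -154.7 ft.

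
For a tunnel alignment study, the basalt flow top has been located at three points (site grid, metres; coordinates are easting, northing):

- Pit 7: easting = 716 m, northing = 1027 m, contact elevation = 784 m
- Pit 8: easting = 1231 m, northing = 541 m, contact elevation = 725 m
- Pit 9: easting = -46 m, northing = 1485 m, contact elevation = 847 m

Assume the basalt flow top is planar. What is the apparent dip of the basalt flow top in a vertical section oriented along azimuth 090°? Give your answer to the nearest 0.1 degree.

Let the plane be z = a·easting + b·northing + c.
Pit 8−Pit 7: 515a − 486b = −59;  Pit 9−Pit 7: −762a + 458b = 63.
Solving gives a = −0.02674, b = 0.09306.
Unit vector along 090° is (sin 90°, cos 90°) = (1.0000, 0.0000).
Slope in that direction = a·(1.0000) + b·(0.0000) = −0.02674.
Apparent dip = arctan|0.02674| = 1.5° (true dip is 5.5°, so apparent ≤ true as expected).

1.5°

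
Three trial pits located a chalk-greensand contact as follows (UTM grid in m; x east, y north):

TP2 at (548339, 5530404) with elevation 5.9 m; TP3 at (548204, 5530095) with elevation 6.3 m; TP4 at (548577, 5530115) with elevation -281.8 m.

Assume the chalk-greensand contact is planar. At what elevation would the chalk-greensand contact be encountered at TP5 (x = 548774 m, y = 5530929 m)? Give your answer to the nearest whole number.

-157 m

Let the plane be z = a·x + b·y + c.
TP3−TP2: −135a − 309b = 0.4;  TP4−TP2: 238a − 289b = −287.7.
Solving gives a = −0.79084286, b = 0.34421937.
Then c = 5.9 − a·548339 − b·5530404 = −1470016.31.
At (548774, 5530929): z = −433994.0 + 1903852.9 − 1470016.31 = -157.4 m.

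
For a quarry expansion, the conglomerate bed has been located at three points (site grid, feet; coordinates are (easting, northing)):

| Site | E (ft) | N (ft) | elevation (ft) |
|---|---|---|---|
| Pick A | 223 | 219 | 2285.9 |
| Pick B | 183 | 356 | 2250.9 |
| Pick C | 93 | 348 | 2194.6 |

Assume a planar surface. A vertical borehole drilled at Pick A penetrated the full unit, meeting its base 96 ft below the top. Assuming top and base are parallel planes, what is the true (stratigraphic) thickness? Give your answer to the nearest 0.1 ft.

Two edge vectors: Pick A→Pick B = (-40, 137, -35), Pick A→Pick C = (-130, 129, -91.3).
Normal n = (Pick A→Pick B) × (Pick A→Pick C) = (-7993.1, 898, 12650).
So ∂z/∂E = −n_x/n_z = 0.63187 and ∂z/∂N = −n_y/n_z = −0.07099.
|∇z| = √(a²+b²) = 0.63584, so dip δ = arctan(0.63584) = 32.45°.
True thickness = vertical thickness × cos δ = 96 × cos 32.45° = 81.0 ft.

81.0 ft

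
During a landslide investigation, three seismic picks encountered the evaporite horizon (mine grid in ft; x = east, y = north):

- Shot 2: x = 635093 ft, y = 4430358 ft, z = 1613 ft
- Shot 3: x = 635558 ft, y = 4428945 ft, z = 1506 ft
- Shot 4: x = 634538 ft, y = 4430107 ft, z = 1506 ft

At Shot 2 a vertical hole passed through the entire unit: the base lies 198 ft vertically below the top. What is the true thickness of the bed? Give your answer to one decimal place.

194.7 ft

Two edge vectors: Shot 2→Shot 3 = (465, -1413, -107), Shot 2→Shot 4 = (-555, -251, -107).
Normal n = (Shot 2→Shot 3) × (Shot 2→Shot 4) = (124334, 109140, -900930).
So ∂z/∂x = −n_x/n_z = 0.13801 and ∂z/∂y = −n_y/n_z = 0.12114.
|∇z| = √(a²+b²) = 0.18363, so dip δ = arctan(0.18363) = 10.41°.
True thickness = vertical thickness × cos δ = 198 × cos 10.41° = 194.7 ft.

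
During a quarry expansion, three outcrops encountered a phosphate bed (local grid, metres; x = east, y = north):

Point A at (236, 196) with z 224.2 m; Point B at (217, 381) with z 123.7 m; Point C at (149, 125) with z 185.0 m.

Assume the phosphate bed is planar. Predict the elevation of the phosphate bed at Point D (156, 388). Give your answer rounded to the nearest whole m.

Two edge vectors: Point A→Point B = (-19, 185, -100.5), Point A→Point C = (-87, -71, -39.2).
Normal n = (Point A→Point B) × (Point A→Point C) = (-14387.5, 7998.7, 17444).
So ∂z/∂x = −n_x/n_z = 0.82478 and ∂z/∂y = −n_y/n_z = −0.45854.
Intercept c from Point A: 224.2 − 194.65 + 89.87 = 119.42.
At (156, 388): z = 128.7 − 177.9 + 119.42 = 70.2 m.

70 m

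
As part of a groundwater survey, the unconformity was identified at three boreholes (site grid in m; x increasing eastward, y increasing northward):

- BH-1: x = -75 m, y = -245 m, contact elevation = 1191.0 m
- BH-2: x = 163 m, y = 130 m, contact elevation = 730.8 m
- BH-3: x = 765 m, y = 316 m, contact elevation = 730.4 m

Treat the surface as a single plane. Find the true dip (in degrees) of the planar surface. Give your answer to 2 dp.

Let the plane be z = a·x + b·y + c.
BH-2−BH-1: 238a + 375b = −460.2;  BH-3−BH-1: 840a + 561b = −460.6.
Solving gives a = 0.47083, b = −1.52602.
Gradient magnitude |∇z| = √(a² + b²) = √(0.22168 + 2.32874) = 1.59700.
True dip = arctan(1.59700) = 57.95°, dipping toward NNW (azimuth ≈ 343°).

57.95°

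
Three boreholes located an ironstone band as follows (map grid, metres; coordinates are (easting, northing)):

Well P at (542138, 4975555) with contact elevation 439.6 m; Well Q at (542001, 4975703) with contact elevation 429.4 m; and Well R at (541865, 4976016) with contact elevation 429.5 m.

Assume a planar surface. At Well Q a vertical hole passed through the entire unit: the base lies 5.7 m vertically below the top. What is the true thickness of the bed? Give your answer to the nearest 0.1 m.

Let the plane be z = a·E + b·N + c.
Well Q−Well P: −137a + 148b = −10.2;  Well R−Well P: −273a + 461b = −10.1.
Solving gives a = 0.14097, b = 0.06157.
|∇z| = √(a²+b²) = 0.15383, so dip δ = arctan(0.15383) = 8.75°.
True thickness = vertical thickness × cos δ = 5.7 × cos 8.75° = 5.6 m.

5.6 m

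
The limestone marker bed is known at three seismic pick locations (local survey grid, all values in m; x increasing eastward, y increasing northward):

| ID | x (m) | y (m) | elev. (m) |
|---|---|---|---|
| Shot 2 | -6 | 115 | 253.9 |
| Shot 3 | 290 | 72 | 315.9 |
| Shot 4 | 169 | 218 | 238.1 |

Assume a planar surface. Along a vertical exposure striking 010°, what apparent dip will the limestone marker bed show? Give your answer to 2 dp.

20.62°

Let the plane be z = a·x + b·y + c.
Shot 3−Shot 2: 296a − 43b = 62;  Shot 4−Shot 2: 175a + 103b = −15.8.
Solving gives a = 0.15012, b = −0.40846.
Unit vector along 010° is (sin 10°, cos 10°) = (0.1736, 0.9848).
Slope in that direction = a·(0.1736) + b·(0.9848) = −0.37619.
Apparent dip = arctan|0.37619| = 20.62° (true dip is 23.5°, so apparent ≤ true as expected).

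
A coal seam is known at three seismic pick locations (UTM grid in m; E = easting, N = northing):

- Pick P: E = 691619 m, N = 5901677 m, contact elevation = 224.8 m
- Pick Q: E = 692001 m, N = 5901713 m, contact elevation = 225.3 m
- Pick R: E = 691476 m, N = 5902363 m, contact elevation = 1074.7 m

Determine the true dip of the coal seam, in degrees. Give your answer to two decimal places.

Let the plane be z = a·E + b·N + c.
Pick Q−Pick P: 382a + 36b = 0.5;  Pick R−Pick P: −143a + 686b = 849.9.
Solving gives a = −0.11322, b = 1.21532.
Gradient magnitude |∇z| = √(a² + b²) = √(0.01282 + 1.47700) = 1.22058.
True dip = arctan(1.22058) = 50.67°, dipping toward S (azimuth ≈ 175°).

50.67°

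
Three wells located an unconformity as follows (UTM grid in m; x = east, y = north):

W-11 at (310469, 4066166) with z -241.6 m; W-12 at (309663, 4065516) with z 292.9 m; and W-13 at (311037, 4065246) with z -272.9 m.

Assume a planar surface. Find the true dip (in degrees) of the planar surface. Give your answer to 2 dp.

27.69°

Let the plane be z = a·x + b·y + c.
W-12−W-11: −806a − 650b = 534.5;  W-13−W-11: 568a − 920b = −31.3.
Solving gives a = −0.46104, b = −0.25062.
Gradient magnitude |∇z| = √(a² + b²) = √(0.21256 + 0.06281) = 0.52475.
True dip = arctan(0.52475) = 27.69°, dipping toward ENE (azimuth ≈ 061°).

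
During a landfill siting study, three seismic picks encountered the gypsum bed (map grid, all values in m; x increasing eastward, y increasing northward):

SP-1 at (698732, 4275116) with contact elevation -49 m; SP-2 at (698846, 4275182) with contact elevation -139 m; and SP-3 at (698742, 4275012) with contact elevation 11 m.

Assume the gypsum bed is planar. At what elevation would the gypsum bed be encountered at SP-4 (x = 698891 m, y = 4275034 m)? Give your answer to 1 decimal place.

-66.9 m

Let the plane be z = a·x + b·y + c.
SP-2−SP-1: 114a + 66b = −90;  SP-3−SP-1: 10a − 104b = 60.
Solving gives a = −0.431447747, b = −0.618408437.
Then c = -49 − a·698732 − b·4275116 = 2945185.15.
At (698891, 4275034): z = −301534.9 − 2643717.1 + 2945185.15 = -66.9 m.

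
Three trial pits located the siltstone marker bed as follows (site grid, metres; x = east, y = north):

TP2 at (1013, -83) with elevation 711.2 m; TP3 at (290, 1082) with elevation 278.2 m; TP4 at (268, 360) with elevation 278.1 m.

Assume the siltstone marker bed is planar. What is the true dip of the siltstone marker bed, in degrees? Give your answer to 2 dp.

Let the plane be z = a·x + b·y + c.
TP3−TP2: −723a + 1165b = −433;  TP4−TP2: −745a + 443b = −433.1.
Solving gives a = 0.57108, b = −0.01726.
Gradient magnitude |∇z| = √(a² + b²) = √(0.32613 + 0.00030) = 0.57134.
True dip = arctan(0.57134) = 29.74°, dipping toward W (azimuth ≈ 272°).

29.74°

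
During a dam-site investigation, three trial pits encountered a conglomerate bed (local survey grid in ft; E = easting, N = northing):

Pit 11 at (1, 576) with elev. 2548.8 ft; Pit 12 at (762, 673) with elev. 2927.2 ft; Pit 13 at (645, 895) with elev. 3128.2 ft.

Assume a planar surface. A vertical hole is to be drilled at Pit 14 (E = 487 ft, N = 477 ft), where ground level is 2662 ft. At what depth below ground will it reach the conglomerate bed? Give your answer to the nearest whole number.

Let the plane be z = a·E + b·N + c.
Pit 12−Pit 11: 761a + 97b = 378.4;  Pit 13−Pit 11: 644a + 319b = 579.4.
Solving gives a = 0.35780, b = 1.09397.
Then c = 2548.8 − a·1 − b·576 = 1918.31.
At (487, 477): z_contact = 174.2 + 521.8 + 1918.31 = 2614.4 ft.
Depth below ground = 2662 − 2614.4 = 48 ft.

48 ft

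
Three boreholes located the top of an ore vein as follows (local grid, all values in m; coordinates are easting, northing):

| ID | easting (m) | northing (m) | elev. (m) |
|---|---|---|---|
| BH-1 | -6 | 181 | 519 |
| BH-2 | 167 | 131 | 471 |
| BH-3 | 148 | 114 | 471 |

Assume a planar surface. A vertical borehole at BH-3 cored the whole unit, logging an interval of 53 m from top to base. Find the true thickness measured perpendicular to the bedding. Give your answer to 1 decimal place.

Two edge vectors: BH-1→BH-2 = (173, -50, -48), BH-1→BH-3 = (154, -67, -48).
Normal n = (BH-1→BH-2) × (BH-1→BH-3) = (-816, 912, -3891).
So ∂z/∂easting = −n_x/n_z = −0.20971 and ∂z/∂northing = −n_y/n_z = 0.23439.
|∇z| = √(a²+b²) = 0.31451, so dip δ = arctan(0.31451) = 17.46°.
True thickness = vertical thickness × cos δ = 53 × cos 17.46° = 50.6 m.

50.6 m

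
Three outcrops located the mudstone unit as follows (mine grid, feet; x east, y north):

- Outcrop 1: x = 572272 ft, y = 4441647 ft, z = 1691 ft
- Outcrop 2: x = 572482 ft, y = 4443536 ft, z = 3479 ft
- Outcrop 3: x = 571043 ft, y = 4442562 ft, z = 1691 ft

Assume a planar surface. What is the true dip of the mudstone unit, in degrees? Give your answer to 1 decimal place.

47.5°

Let the plane be z = a·x + b·y + c.
Outcrop 2−Outcrop 1: 210a + 1889b = 1788;  Outcrop 3−Outcrop 1: −1229a + 915b = 0.
Solving gives a = 0.65083, b = 0.87418.
Gradient magnitude |∇z| = √(a² + b²) = √(0.42358 + 0.76419) = 1.08985.
True dip = arctan(1.08985) = 47.5°, dipping toward SW (azimuth ≈ 217°).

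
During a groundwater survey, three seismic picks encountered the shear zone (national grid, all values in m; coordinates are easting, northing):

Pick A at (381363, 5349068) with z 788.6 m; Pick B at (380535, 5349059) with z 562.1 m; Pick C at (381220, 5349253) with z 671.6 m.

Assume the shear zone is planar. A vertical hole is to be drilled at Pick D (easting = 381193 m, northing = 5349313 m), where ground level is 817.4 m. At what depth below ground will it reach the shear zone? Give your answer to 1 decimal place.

Two edge vectors: Pick A→Pick B = (-828, -9, -226.5), Pick A→Pick C = (-143, 185, -117).
Normal n = (Pick A→Pick B) × (Pick A→Pick C) = (42955.5, -64486.5, -154467).
So ∂z/∂easting = −n_x/n_z = 0.278088524 and ∂z/∂northing = −n_y/n_z = −0.417477519.
Intercept c from Pick A: 788.6 − 106052.67 + 2233115.64 = 2127851.57.
At (381193, 5349313): z_contact = 106005.40 − 2233217.92 + 2127851.57 = 639.04 m.
Depth below ground = 817.4 − 639.04 = 178.4 m.

178.4 m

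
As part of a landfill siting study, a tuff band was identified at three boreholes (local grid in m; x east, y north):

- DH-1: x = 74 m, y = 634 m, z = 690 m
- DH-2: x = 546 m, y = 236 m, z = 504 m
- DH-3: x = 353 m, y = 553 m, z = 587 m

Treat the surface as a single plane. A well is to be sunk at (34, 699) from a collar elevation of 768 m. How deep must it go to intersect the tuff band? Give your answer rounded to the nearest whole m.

61 m

Let the plane be z = a·x + b·y + c.
DH-2−DH-1: 472a − 398b = −186;  DH-3−DH-1: 279a − 81b = −103.
Solving gives a = −0.35610, b = 0.04502.
Then c = 690 − a·74 − b·634 = 687.81.
At (34, 699): z_contact = −12.1 + 31.5 + 687.81 = 707.2 m.
Depth below ground = 768 − 707.2 = 61 m.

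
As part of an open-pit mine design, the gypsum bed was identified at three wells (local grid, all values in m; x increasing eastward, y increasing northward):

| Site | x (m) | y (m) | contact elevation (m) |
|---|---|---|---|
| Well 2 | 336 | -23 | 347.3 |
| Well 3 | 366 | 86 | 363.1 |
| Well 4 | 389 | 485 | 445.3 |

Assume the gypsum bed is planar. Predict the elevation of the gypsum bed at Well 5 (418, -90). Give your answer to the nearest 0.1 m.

309.4 m

Two edge vectors: Well 2→Well 3 = (30, 109, 15.8), Well 2→Well 4 = (53, 508, 98).
Normal n = (Well 2→Well 3) × (Well 2→Well 4) = (2655.6, -2102.6, 9463).
So ∂z/∂x = −n_x/n_z = −0.28063 and ∂z/∂y = −n_y/n_z = 0.22219.
Intercept c from Well 2: 347.3 + 94.29 + 5.11 = 446.70.
At (418, -90): z = −117.3 − 20.0 + 446.70 = 309.4 m.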